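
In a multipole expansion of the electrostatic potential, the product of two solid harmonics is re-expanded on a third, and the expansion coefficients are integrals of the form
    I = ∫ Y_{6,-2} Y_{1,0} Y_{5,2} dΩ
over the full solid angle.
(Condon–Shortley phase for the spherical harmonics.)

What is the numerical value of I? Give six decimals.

0.231133

Rules hold: Σm=0, L=12 even, 5≤5≤7.
N = 13·3·11 = 429
Δ = 2!·10!·0!/13! = 1/858
Racah Σ t=1..1: t=1:−1/14400 = -1/14400
⇒ 3j(6 1 5; 0 0 0)² = 6/143, sgn +1
Racah Σ t=1..1: t=1:−1/30240 = -1/30240
⇒ 3j(6 1 5; -2 0 2)² = 16/429, sgn +1
4πI² = N·(3j₀)²·(3jₘ)² = 96/143
I = +1·√(0.671329/4π) = 0.23113338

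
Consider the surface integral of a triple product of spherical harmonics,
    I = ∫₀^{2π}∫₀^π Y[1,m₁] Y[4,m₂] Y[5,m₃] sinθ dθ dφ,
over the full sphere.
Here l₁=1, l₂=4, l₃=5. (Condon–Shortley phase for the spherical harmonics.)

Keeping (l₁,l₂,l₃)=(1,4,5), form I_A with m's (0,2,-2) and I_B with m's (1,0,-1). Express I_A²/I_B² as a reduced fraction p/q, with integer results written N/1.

Same 1,4,5: normalisation and zero-m 3j drop out of the ratio.
A: Δ: 0! 2! 8! / 11! → 1/495; sum: t=0:+1/1440 = 1/1440; 3j²(1 4 5; 0 2 -2) = Δ·Π!·Σ² = 7/165  (sign -1)
B: Δ: 0! 2! 8! / 11! → 1/495; sum: t=0:+1/1152 = 1/1152; 3j²(1 4 5; 1 0 -1) = Δ·Π!·Σ² = 1/33  (sign +1)
I_A²/I_B² = (7/165)/(1/33) = 7/5

7/5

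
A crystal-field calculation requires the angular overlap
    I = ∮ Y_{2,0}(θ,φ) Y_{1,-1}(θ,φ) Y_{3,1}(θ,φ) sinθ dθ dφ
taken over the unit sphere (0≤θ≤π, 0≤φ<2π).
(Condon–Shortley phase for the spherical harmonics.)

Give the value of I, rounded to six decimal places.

-0.202301

Checks pass: Σm=0; 6 even; l₃=3∈[1,3].
(2·2+1)(2·1+1)(2·3+1) = 105
Δ: 0! 4! 2! / 7! → 1/105
sum: t=0:+1/4 = 1/4
3j²(2 1 3; 0 0 0) = Δ·Π!·Σ² = 3/35  (sign -1)
sum: t=0:+1/8 = 1/8
3j²(2 1 3; 0 -1 1) = Δ·Π!·Σ² = 2/35  (sign +1)
combine: 4πI² = 105·3/35·2/35 = 18/35
take √, sign -1: I = -0.20230066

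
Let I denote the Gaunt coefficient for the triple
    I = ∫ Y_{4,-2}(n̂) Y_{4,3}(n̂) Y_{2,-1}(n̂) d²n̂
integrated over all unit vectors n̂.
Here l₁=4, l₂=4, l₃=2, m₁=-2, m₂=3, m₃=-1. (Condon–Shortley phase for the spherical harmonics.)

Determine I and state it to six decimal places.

Checks pass: Σm=0; 10 even; l₃=2∈[0,8].
(2·4+1)(2·4+1)(2·2+1) = 405
Δ: 6! 2! 2! / 11! → 1/13860
sum: t=2:+1/192 t=3:−1/36 t=4:+1/192 = -5/288
3j²(4 4 2; 0 0 0) = Δ·Π!·Σ² = 20/693  (sign -1)
sum: t=5:−1/240 t=6:+1/1440 = -1/288
3j²(4 4 2; -2 3 -1) = Δ·Π!·Σ² = 5/132  (sign +1)
combine: 4πI² = 405·20/693·5/132 = 375/847
take √, sign -1: I = -0.18770204

-0.187702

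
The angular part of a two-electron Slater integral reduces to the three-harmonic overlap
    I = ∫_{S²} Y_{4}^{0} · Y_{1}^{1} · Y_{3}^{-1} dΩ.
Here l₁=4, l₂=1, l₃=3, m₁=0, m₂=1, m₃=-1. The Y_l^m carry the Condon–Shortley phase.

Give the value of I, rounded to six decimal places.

Checks pass: Σm=0; 8 even; l₃=3∈[3,5].
(2·4+1)(2·1+1)(2·3+1) = 189
Δ: 2! 6! 0! / 9! → 1/252
sum: t=1:−1/36 = -1/36
3j²(4 1 3; 0 0 0) = Δ·Π!·Σ² = 4/63  (sign +1)
sum: t=2:+1/96 = 1/96
3j²(4 1 3; 0 1 -1) = Δ·Π!·Σ² = 1/42  (sign +1)
combine: 4πI² = 189·4/63·1/42 = 2/7
take √, sign +1: I = 0.15078601

0.150786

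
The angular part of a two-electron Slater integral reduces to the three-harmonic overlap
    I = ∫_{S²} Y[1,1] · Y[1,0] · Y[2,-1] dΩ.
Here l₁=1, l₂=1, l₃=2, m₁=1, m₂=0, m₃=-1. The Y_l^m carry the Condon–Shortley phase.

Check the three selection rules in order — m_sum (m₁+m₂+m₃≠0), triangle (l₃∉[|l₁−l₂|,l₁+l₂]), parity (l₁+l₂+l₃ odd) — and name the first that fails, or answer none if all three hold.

Σmᵢ = 0  ✓
l₃∈[|l₁−l₂|,l₁+l₂]=[0,2], have l₃=2  ✓
Σlᵢ = 4 ⇒ even  ✓

none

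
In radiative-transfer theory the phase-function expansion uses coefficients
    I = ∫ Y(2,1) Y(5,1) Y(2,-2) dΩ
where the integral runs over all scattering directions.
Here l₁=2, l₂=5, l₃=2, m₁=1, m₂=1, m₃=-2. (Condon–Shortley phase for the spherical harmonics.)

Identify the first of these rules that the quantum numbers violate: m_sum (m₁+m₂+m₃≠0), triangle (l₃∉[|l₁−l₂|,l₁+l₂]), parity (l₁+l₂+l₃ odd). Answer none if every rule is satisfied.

triangle

Σmᵢ = 0  ✓
l₃∈[|l₁−l₂|,l₁+l₂]=[3,7], have l₃=2  ✗
Σlᵢ = 9 ⇒ odd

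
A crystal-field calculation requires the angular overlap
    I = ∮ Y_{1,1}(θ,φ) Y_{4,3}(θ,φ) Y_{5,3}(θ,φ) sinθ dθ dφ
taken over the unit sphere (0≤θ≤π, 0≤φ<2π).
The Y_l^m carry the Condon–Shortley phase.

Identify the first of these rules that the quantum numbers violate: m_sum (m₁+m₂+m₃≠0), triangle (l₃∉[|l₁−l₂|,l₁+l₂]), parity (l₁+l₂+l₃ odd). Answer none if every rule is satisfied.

m_sum

azimuthal sum: 1 + 3 + 3 = 7  ✗
3 ≤ 5 ≤ 5 (triangle on l)
L = 1 + 4 + 5 = 10 (even)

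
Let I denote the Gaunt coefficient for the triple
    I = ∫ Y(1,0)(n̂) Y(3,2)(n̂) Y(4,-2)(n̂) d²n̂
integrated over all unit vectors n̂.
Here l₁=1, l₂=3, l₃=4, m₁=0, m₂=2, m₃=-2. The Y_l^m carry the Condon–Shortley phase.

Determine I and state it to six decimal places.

Checks pass: Σm=0; 8 even; l₃=4∈[2,4].
(2·1+1)(2·3+1)(2·4+1) = 189
Δ: 0! 2! 6! / 9! → 1/252
sum: t=0:+1/36 = 1/36
3j²(1 3 4; 0 0 0) = Δ·Π!·Σ² = 4/63  (sign +1)
sum: t=0:+1/120 = 1/120
3j²(1 3 4; 0 2 -2) = Δ·Π!·Σ² = 1/21  (sign +1)
combine: 4πI² = 189·4/63·1/21 = 4/7
take √, sign +1: I = 0.21324362

0.213244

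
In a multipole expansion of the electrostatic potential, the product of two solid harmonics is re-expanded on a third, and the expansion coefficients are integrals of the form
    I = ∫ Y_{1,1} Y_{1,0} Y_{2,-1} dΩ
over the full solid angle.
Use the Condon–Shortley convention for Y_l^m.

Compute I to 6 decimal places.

-0.218510

m-sum 0 ✓  L=4 even ✓  0≤2≤2 ✓
Π(2lᵢ+1) = 3×3×5 = 45
triangle coeff Δ(1,1,2) = 1/30
Σ_t [0,0]: t=0:+1/1 = 1/1
(3j)²=2/15 [(1 1 2; 0 0 0)], sign=+1
Σ_t [0,0]: t=0:+1/2 = 1/2
(3j)²=1/10 [(1 1 2; 1 0 -1)], sign=-1
⇒ 4πI² = 3/5
I = (-1)√(3/5/(4π)) = -0.21850969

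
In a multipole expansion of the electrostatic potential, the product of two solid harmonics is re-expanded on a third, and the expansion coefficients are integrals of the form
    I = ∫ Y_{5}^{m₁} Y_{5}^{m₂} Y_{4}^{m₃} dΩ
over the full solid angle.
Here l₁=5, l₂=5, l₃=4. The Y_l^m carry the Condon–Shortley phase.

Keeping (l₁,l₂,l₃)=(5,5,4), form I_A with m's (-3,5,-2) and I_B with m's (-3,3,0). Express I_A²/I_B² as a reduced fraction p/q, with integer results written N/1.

2/1

Shared (l₁,l₂,l₃)=(5,5,4): N and (l;000)² cancel in I_A²/I_B².
A: Δ = 6!·4!·4!/15! = 1/3153150; Racah Σ t=6..6: t=6:+1/69120 = 1/69120; ⇒ 3j(5 5 4; -3 5 -2)² = 4/143, sgn +1
B: Δ = 6!·4!·4!/15! = 1/3153150; Racah Σ t=4..6: t=4:+1/27648 t=5:−1/4320 t=6:+1/11520 = -1/9216; ⇒ 3j(5 5 4; -3 3 0)² = 2/143, sgn -1
I_A²/I_B² = (4/143)/(2/143) = 2/1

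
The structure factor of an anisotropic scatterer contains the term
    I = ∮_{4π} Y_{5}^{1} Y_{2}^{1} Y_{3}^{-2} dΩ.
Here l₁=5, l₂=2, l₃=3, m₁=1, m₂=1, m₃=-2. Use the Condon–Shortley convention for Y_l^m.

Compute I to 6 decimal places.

Rules hold: Σm=0, L=10 even, 3≤3≤7.
N = 11·5·7 = 385
Δ = 4!·6!·0!/11! = 1/2310
Racah Σ t=2..2: t=2:+1/144 = 1/144
⇒ 3j(5 2 3; 0 0 0)² = 10/231, sgn -1
Racah Σ t=3..3: t=3:−1/720 = -1/720
⇒ 3j(5 2 3; 1 1 -2)² = 4/385, sgn +1
4πI² = N·(3j₀)²·(3jₘ)² = 40/231
I = -1·√(0.17316/4π) = -0.11738675

-0.117387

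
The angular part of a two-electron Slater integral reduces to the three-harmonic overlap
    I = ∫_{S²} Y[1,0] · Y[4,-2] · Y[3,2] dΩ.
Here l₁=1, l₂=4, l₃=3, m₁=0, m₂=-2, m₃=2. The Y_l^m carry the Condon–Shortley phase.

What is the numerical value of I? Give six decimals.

Checks pass: Σm=0; 8 even; l₃=3∈[3,5].
(2·1+1)(2·4+1)(2·3+1) = 189
Δ: 2! 0! 6! / 9! → 1/252
sum: t=1:−1/36 = -1/36
3j²(1 4 3; 0 0 0) = Δ·Π!·Σ² = 4/63  (sign +1)
sum: t=1:−1/120 = -1/120
3j²(1 4 3; 0 -2 2) = Δ·Π!·Σ² = 1/21  (sign +1)
combine: 4πI² = 189·4/63·1/21 = 4/7
take √, sign +1: I = 0.21324362

0.213244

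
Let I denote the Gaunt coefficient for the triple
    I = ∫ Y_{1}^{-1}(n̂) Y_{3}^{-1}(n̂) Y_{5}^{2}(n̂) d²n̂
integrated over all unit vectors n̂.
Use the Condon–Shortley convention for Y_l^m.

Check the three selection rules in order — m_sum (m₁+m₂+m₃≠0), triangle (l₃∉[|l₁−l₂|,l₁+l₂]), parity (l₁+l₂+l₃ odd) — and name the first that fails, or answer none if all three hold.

azimuthal sum: -1 − 1 + 2 = 0  ✓
2 ≤ 5 ≤ 4 (triangle on l)  ✗
L = 1 + 3 + 5 = 9 (odd)

triangle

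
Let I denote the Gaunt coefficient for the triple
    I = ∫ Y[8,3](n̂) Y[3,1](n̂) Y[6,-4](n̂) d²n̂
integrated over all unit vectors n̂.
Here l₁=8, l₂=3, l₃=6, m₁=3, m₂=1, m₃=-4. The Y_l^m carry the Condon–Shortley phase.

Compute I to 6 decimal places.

l₁+l₂+l₃=17 is odd: 3j(l;000)=0 ⇒ I=0

0.000000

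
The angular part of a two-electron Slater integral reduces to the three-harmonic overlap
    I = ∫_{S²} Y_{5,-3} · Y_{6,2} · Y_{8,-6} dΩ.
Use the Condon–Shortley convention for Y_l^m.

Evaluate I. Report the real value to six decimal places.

0.000000

Σmᵢ = -7 ≠ 0, so the φ-integral vanishes; I = 0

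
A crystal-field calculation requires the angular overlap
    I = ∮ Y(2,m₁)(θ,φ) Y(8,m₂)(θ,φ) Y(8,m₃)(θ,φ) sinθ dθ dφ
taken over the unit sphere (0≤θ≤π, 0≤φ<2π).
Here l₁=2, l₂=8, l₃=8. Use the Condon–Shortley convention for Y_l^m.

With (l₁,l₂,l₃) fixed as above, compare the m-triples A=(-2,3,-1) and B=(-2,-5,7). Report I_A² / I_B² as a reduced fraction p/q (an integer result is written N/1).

11/3

Shared (l₁,l₂,l₃)=(2,8,8): N and (l;000)² cancel in I_A²/I_B².
A: Δ = 2!·2!·14!/19! = 1/348840; Racah Σ t=2..2: t=2:+1/174182400 = 1/174182400; ⇒ 3j(2 8 8; -2 3 -1)² = 77/3876, sgn -1
B: Δ = 2!·2!·14!/19! = 1/348840; Racah Σ t=2..2: t=2:+1/24908083200 = 1/24908083200; ⇒ 3j(2 8 8; -2 -5 7)² = 7/1292, sgn -1
I_A²/I_B² = (77/3876)/(7/1292) = 11/3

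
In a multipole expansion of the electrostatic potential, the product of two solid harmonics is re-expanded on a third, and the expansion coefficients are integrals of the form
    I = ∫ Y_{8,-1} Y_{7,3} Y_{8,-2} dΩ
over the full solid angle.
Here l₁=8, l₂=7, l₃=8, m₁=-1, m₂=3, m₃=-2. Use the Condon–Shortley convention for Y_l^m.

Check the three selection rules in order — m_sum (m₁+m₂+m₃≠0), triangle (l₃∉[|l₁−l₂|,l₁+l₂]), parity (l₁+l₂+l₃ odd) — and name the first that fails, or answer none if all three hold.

Σmᵢ = 0  ✓
l₃∈[|l₁−l₂|,l₁+l₂]=[1,15], have l₃=8  ✓
Σlᵢ = 23 ⇒ odd  ✗

parity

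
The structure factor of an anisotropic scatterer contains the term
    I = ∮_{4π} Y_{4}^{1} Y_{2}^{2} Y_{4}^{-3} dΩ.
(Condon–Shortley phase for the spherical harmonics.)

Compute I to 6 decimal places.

m-sum 0 ✓  L=10 even ✓  2≤4≤6 ✓
Π(2lᵢ+1) = 9×5×9 = 405
triangle coeff Δ(4,2,4) = 1/13860
Σ_t [0,2]: t=0:+1/192 t=1:−1/36 t=2:+1/192 = -5/288
(3j)²=20/693 [(4 2 4; 0 0 0)], sign=-1
Σ_t [2,2]: t=2:+1/480 = 1/480
(3j)²=3/110 [(4 2 4; 1 2 -3)], sign=-1
⇒ 4πI² = 270/847
I = (+1)√(270/847/(4π)) = 0.15927046

0.159270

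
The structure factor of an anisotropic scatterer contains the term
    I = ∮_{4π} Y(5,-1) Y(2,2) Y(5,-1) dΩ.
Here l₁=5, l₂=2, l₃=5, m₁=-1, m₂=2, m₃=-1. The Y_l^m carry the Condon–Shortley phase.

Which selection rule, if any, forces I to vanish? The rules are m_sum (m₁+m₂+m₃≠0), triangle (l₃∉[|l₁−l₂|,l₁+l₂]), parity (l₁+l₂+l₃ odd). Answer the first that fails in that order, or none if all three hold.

Σmᵢ = 0  ✓
l₃∈[|l₁−l₂|,l₁+l₂]=[3,7], have l₃=5  ✓
Σlᵢ = 12 ⇒ even  ✓

none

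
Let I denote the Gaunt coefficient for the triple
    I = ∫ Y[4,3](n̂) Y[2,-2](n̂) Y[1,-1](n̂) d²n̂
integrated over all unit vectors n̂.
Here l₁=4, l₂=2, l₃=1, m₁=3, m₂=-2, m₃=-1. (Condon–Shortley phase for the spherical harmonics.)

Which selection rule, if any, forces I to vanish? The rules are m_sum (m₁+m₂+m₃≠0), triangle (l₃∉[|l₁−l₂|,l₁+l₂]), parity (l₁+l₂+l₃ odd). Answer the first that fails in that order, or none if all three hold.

Σmᵢ = 0  ✓
l₃∈[|l₁−l₂|,l₁+l₂]=[2,6], have l₃=1  ✗
Σlᵢ = 7 ⇒ odd

triangle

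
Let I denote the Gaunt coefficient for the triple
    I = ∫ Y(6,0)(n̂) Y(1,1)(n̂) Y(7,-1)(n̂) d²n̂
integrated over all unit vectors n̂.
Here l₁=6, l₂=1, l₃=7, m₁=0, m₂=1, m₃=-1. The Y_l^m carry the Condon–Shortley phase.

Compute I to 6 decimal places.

Rules hold: Σm=0, L=14 even, 5≤7≤7.
N = 13·3·15 = 585
Δ = 0!·12!·2!/15! = 1/1365
Racah Σ t=0..0: t=0:+1/518400 = 1/518400
⇒ 3j(6 1 7; 0 0 0)² = 7/195, sgn -1
Racah Σ t=0..0: t=0:+1/1036800 = 1/1036800
⇒ 3j(6 1 7; 0 1 -1)² = 4/195, sgn +1
4πI² = N·(3j₀)²·(3jₘ)² = 28/65
I = -1·√(0.430769/4π) = -0.18514731

-0.185147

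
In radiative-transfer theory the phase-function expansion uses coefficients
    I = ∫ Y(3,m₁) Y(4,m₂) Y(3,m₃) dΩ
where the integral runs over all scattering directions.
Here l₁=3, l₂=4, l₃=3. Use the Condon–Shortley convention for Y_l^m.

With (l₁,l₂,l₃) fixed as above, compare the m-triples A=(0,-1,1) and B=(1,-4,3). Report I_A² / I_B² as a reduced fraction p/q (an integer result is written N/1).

5/14

l's match ⇒ only the (l;m) 3-j factors differ between A and B.
A: triangle coeff Δ(3,4,3) = 1/34650; Σ_t [1,3]: t=1:−1/48 t=2:+1/24 t=3:−1/288 = 5/288; (3j)²=5/462 [(3 4 3; 0 -1 1)], sign=+1
B: triangle coeff Δ(3,4,3) = 1/34650; Σ_t [0,0]: t=0:+1/1152 = 1/1152; (3j)²=1/33 [(3 4 3; 1 -4 3)], sign=+1
I_A²/I_B² = (5/462)/(1/33) = 5/14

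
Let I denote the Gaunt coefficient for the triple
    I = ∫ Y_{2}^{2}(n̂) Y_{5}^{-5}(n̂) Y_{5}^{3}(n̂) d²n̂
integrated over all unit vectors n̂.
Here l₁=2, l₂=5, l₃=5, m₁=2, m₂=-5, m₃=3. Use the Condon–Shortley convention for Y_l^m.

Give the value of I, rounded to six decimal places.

0.088588

Checks pass: Σm=0; 12 even; l₃=5∈[3,7].
(2·2+1)(2·5+1)(2·5+1) = 605
Δ: 2! 2! 8! / 13! → 1/38610
sum: t=0:+1/2880 t=1:−1/576 t=2:+1/2880 = -1/960
3j²(2 5 5; 0 0 0) = Δ·Π!·Σ² = 10/429  (sign +1)
sum: t=0:+1/161280 = 1/161280
3j²(2 5 5; 2 -5 3) = Δ·Π!·Σ² = 1/143  (sign +1)
combine: 4πI² = 605·10/429·1/143 = 50/507
take √, sign +1: I = 0.08858824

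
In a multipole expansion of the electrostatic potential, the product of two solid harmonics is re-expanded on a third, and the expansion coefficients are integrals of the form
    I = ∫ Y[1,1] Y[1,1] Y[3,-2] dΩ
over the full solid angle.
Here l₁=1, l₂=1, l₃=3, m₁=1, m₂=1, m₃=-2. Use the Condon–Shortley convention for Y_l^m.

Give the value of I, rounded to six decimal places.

0.000000

triangle: need 0≤l₃≤2, have 3; I=0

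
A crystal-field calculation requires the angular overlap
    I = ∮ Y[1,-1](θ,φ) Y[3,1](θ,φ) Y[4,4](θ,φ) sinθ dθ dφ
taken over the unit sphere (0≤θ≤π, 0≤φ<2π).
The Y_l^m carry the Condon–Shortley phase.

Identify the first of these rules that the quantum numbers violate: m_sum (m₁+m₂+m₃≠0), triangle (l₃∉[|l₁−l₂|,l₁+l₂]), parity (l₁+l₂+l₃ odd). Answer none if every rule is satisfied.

Σmᵢ = 4  ✗
l₃∈[|l₁−l₂|,l₁+l₂]=[2,4], have l₃=4
Σlᵢ = 8 ⇒ even

m_sum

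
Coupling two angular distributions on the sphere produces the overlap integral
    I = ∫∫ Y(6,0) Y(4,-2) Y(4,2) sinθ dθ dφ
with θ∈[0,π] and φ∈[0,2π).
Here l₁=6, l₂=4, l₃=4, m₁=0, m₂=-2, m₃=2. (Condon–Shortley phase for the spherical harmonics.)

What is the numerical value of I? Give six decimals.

m-sum 0 ✓  L=14 even ✓  2≤4≤10 ✓
Π(2lᵢ+1) = 13×9×9 = 1053
triangle coeff Δ(6,4,4) = 1/1261260
Σ_t [2,4]: t=2:+1/4608 t=3:−1/1296 t=4:+1/4608 = -7/20736
(3j)²=20/1287 [(6 4 4; 0 0 0)], sign=-1
Σ_t [0,2]: t=0:+1/1036800 t=1:−1/14400 t=2:+1/4608 = 77/518400
(3j)²=11/585 [(6 4 4; 0 -2 2)], sign=+1
⇒ 4πI² = 4/13
I = (-1)√(4/13/(4π)) = -0.15647804

-0.156478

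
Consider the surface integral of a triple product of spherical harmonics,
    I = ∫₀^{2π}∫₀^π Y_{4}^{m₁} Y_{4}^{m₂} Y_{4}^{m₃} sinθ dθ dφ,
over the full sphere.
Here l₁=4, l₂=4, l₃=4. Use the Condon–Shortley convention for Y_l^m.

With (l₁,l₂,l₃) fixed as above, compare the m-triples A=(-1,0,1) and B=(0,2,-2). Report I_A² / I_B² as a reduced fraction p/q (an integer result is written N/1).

81/121

Shared (l₁,l₂,l₃)=(4,4,4): N and (l;000)² cancel in I_A²/I_B².
A: Δ = 4!·4!·4!/13! = 1/450450; Racah Σ t=1..4: t=1:−1/864 t=2:+1/96 t=3:−1/144 t=4:+1/3456 = 1/384; ⇒ 3j(4 4 4; -1 0 1)² = 9/2002, sgn -1
B: Δ = 4!·4!·4!/13! = 1/450450; Racah Σ t=2..4: t=2:+1/384 t=3:−1/216 t=4:+1/2304 = -11/6912; ⇒ 3j(4 4 4; 0 2 -2)² = 11/1638, sgn -1
I_A²/I_B² = (9/2002)/(11/1638) = 81/121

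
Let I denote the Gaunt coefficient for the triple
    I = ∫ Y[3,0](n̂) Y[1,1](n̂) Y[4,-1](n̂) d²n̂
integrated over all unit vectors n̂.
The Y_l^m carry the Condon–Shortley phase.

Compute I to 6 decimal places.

Rules hold: Σm=0, L=8 even, 2≤4≤4.
N = 7·3·9 = 189
Δ = 0!·6!·2!/9! = 1/252
Racah Σ t=0..0: t=0:+1/36 = 1/36
⇒ 3j(3 1 4; 0 0 0)² = 4/63, sgn +1
Racah Σ t=0..0: t=0:+1/72 = 1/72
⇒ 3j(3 1 4; 0 1 -1)² = 5/126, sgn -1
4πI² = N·(3j₀)²·(3jₘ)² = 10/21
I = -1·√(0.47619/4π) = -0.19466390

-0.194664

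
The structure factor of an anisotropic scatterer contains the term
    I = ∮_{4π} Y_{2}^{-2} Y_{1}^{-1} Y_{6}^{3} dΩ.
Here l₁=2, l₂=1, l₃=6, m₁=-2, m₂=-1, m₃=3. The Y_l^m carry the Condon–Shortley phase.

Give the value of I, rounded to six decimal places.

0.000000

l₃=6 ∉ [1,3] — triangle fails ⇒ I = 0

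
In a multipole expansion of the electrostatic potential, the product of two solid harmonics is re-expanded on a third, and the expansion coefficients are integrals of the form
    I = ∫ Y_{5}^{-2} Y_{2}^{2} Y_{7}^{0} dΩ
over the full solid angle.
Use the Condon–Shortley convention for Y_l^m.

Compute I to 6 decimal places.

0.067042

Rules hold: Σm=0, L=14 even, 3≤7≤7.
N = 11·5·15 = 825
Δ = 0!·10!·4!/15! = 1/15015
Racah Σ t=0..0: t=0:+1/57600 = 1/57600
⇒ 3j(5 2 7; 0 0 0)² = 21/715, sgn -1
Racah Σ t=0..0: t=0:+1/725760 = 1/725760
⇒ 3j(5 2 7; -2 2 0)² = 1/429, sgn -1
4πI² = N·(3j₀)²·(3jₘ)² = 105/1859
I = +1·√(0.056482/4π) = 0.06704247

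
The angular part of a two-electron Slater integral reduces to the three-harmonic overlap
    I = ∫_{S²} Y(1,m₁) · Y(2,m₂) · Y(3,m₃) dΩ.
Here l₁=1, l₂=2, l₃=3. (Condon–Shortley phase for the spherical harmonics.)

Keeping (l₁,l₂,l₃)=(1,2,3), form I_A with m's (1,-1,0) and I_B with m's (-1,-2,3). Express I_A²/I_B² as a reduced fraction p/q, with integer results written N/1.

1/5

Same 1,2,3: normalisation and zero-m 3j drop out of the ratio.
A: Δ: 0! 2! 4! / 7! → 1/105; sum: t=0:+1/12 = 1/12; 3j²(1 2 3; 1 -1 0) = Δ·Π!·Σ² = 1/35  (sign -1)
B: Δ: 0! 2! 4! / 7! → 1/105; sum: t=0:+1/48 = 1/48; 3j²(1 2 3; -1 -2 3) = Δ·Π!·Σ² = 1/7  (sign +1)
I_A²/I_B² = (1/35)/(1/7) = 1/5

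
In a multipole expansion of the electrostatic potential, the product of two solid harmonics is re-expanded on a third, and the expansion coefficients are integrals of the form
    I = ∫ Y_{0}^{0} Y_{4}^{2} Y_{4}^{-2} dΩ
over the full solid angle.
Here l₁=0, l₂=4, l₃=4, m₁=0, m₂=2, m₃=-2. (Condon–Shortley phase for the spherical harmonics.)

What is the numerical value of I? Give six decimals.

Checks pass: Σm=0; 8 even; l₃=4∈[4,4].
(2·0+1)(2·4+1)(2·4+1) = 81
Δ: 0! 0! 8! / 9! → 1/9
sum: t=0:+1/576 = 1/576
3j²(0 4 4; 0 0 0) = Δ·Π!·Σ² = 1/9  (sign +1)
sum: t=0:+1/1440 = 1/1440
3j²(0 4 4; 0 2 -2) = Δ·Π!·Σ² = 1/9  (sign +1)
combine: 4πI² = 81·1/9·1/9 = 1/1
take √, sign +1: I = 0.28209479

0.282095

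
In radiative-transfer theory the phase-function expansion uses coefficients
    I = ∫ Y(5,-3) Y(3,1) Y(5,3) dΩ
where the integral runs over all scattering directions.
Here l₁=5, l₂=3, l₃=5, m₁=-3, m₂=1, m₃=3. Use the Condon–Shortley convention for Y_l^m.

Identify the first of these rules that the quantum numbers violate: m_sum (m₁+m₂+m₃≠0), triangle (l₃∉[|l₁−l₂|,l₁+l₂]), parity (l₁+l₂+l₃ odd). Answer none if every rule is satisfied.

m_sum

Σmᵢ = 1  ✗
l₃∈[|l₁−l₂|,l₁+l₂]=[2,8], have l₃=5
Σlᵢ = 13 ⇒ odd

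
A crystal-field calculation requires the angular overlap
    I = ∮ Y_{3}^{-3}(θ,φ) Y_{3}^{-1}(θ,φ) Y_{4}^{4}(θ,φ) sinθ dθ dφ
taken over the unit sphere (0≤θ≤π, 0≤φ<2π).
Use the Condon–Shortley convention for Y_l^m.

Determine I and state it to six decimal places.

Rules hold: Σm=0, L=10 even, 0≤4≤6.
N = 7·7·9 = 441
Δ = 2!·4!·4!/11! = 1/34650
Racah Σ t=0..2: t=0:+1/72 t=1:−1/16 t=2:+1/72 = -5/144
⇒ 3j(3 3 4; 0 0 0)² = 2/77, sgn -1
Racah Σ t=2..2: t=2:+1/1152 = 1/1152
⇒ 3j(3 3 4; -3 -1 4)² = 1/33, sgn +1
4πI² = N·(3j₀)²·(3jₘ)² = 42/121
I = -1·√(0.347107/4π) = -0.16619847

-0.166198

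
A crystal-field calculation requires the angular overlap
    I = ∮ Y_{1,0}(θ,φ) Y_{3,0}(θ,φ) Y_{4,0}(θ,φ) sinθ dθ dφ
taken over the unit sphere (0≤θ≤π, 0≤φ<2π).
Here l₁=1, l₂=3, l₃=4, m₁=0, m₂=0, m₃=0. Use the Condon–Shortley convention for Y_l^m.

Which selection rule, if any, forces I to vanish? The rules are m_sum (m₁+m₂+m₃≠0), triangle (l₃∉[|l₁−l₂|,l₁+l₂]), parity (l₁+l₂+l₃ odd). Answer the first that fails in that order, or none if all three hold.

none

azimuthal sum: 0 + 0 + 0 = 0  ✓
2 ≤ 4 ≤ 4 (triangle on l)  ✓
L = 1 + 3 + 4 = 8 (even)  ✓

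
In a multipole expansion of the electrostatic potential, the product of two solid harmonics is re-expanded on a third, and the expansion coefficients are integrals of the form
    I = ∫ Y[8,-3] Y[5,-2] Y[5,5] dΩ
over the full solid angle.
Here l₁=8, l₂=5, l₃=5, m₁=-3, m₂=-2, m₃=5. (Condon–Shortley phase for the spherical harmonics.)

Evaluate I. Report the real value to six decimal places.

0.085072

Checks pass: Σm=0; 18 even; l₃=5∈[3,13].
(2·8+1)(2·5+1)(2·5+1) = 2057
Δ: 8! 8! 2! / 19! → 1/37413090
sum: t=3:−1/1036800 t=4:+1/331776 t=5:−1/1036800 = 1/921600
3j²(8 5 5; 0 0 0) = Δ·Π!·Σ² = 490/46189  (sign -1)
sum: t=3:−1/58060800 = -1/58060800
3j²(8 5 5; -3 -2 5) = Δ·Π!·Σ² = 35/8398  (sign -1)
combine: 4πI² = 2057·490/46189·35/8398 = 94325/1037153
take √, sign +1: I = 0.08507208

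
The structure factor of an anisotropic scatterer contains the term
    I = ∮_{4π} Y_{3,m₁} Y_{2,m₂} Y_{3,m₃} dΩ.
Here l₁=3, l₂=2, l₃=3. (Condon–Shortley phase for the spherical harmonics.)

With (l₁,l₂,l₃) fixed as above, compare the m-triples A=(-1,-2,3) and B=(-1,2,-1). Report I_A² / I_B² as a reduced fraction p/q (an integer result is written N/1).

l's match ⇒ only the (l;m) 3-j factors differ between A and B.
A: triangle coeff Δ(3,2,3) = 1/3780; Σ_t [0,0]: t=0:+1/96 = 1/96; (3j)²=1/42 [(3 2 3; -1 -2 3)], sign=+1
B: triangle coeff Δ(3,2,3) = 1/3780; Σ_t [2,2]: t=2:+1/16 = 1/16; (3j)²=2/35 [(3 2 3; -1 2 -1)], sign=+1
I_A²/I_B² = (1/42)/(2/35) = 5/12

5/12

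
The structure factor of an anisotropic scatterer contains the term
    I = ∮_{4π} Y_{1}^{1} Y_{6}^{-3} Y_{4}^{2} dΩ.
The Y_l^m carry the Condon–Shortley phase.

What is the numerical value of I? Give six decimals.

0.000000

|1−6|≤4≤1+6 violated ⇒ I = 0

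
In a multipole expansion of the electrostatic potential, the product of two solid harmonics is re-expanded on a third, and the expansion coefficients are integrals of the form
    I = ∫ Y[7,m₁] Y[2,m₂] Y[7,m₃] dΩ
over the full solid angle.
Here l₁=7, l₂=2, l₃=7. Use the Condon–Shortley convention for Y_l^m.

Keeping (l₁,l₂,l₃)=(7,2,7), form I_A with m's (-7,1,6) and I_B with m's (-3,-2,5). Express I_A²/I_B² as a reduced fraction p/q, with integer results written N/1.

1183/792

Same 7,2,7: normalisation and zero-m 3j drop out of the ratio.
A: Δ: 2! 12! 2! / 17! → 1/185640; sum: t=2:+1/958003200 = 1/958003200; 3j²(7 2 7; -7 1 6) = Δ·Π!·Σ² = 13/680  (sign -1)
B: Δ: 2! 12! 2! / 17! → 1/185640; sum: t=0:+1/29030400 = 1/29030400; 3j²(7 2 7; -3 -2 5) = Δ·Π!·Σ² = 99/7735  (sign +1)
I_A²/I_B² = (13/680)/(99/7735) = 1183/792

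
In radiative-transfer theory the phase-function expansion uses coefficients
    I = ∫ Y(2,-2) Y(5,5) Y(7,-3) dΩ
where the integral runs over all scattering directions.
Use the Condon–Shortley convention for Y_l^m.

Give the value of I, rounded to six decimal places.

-0.011332

Rules hold: Σm=0, L=14 even, 3≤7≤7.
N = 5·11·15 = 825
Δ = 0!·4!·10!/15! = 1/15015
Racah Σ t=0..0: t=0:+1/57600 = 1/57600
⇒ 3j(2 5 7; 0 0 0)² = 21/715, sgn -1
Racah Σ t=0..0: t=0:+1/87091200 = 1/87091200
⇒ 3j(2 5 7; -2 5 -3)² = 1/15015, sgn +1
4πI² = N·(3j₀)²·(3jₘ)² = 3/1859
I = -1·√(0.00161377/4π) = -0.01133225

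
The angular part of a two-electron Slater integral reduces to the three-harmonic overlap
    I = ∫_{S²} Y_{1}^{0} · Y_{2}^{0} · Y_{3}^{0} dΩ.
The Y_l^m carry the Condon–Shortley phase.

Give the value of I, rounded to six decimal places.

0.247767

Rules hold: Σm=0, L=6 even, 1≤3≤3.
N = 3·5·7 = 105
Δ = 0!·2!·4!/7! = 1/105
Racah Σ t=0..0: t=0:+1/4 = 1/4
⇒ 3j(1 2 3; 0 0 0)² = 3/35, sgn -1
(m-triple is (0,0,0) — same symbol as above.)
4πI² = N·(3j₀)²·(3jₘ)² = 27/35
I = +1·√(0.771429/4π) = 0.24776670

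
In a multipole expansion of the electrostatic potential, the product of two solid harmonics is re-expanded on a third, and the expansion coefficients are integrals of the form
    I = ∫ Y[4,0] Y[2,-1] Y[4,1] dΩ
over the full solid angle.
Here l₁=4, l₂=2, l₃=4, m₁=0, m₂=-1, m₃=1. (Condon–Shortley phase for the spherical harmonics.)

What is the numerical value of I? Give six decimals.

-0.044869

Checks pass: Σm=0; 10 even; l₃=4∈[2,6].
(2·4+1)(2·2+1)(2·4+1) = 405
Δ: 2! 6! 2! / 11! → 1/13860
sum: t=0:+1/192 t=1:−1/36 t=2:+1/192 = -5/288
3j²(4 2 4; 0 0 0) = Δ·Π!·Σ² = 20/693  (sign -1)
sum: t=0:+1/96 t=1:−1/72 = -1/288
3j²(4 2 4; 0 -1 1) = Δ·Π!·Σ² = 1/462  (sign +1)
combine: 4πI² = 405·20/693·1/462 = 150/5929
take √, sign -1: I = -0.04486937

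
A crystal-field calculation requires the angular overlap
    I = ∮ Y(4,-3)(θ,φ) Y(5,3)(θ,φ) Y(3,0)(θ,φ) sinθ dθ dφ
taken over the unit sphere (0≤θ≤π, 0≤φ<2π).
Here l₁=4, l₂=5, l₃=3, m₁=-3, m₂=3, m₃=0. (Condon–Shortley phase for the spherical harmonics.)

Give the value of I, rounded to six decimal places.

0.103862

Checks pass: Σm=0; 12 even; l₃=3∈[1,9].
(2·4+1)(2·5+1)(2·3+1) = 693
Δ: 6! 2! 4! / 13! → 1/180180
sum: t=2:+1/576 t=3:−1/144 t=4:+1/576 = -1/288
3j²(4 5 3; 0 0 0) = Δ·Π!·Σ² = 20/1001  (sign +1)
sum: t=5:−1/1440 t=6:+1/2880 = -1/2880
3j²(4 5 3; -3 3 0) = Δ·Π!·Σ² = 7/715  (sign +1)
combine: 4πI² = 693·20/1001·7/715 = 252/1859
take √, sign +1: I = 0.10386175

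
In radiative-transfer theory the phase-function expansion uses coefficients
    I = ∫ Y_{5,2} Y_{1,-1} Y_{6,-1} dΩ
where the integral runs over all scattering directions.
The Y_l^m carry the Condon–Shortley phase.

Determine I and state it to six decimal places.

Checks pass: Σm=0; 12 even; l₃=6∈[4,6].
(2·5+1)(2·1+1)(2·6+1) = 429
Δ: 0! 10! 2! / 13! → 1/858
sum: t=0:+1/14400 = 1/14400
3j²(5 1 6; 0 0 0) = Δ·Π!·Σ² = 6/143  (sign +1)
sum: t=0:+1/60480 = 1/60480
3j²(5 1 6; 2 -1 -1) = Δ·Π!·Σ² = 5/429  (sign -1)
combine: 4πI² = 429·6/143·5/429 = 30/143
take √, sign -1: I = -0.12920749

-0.129207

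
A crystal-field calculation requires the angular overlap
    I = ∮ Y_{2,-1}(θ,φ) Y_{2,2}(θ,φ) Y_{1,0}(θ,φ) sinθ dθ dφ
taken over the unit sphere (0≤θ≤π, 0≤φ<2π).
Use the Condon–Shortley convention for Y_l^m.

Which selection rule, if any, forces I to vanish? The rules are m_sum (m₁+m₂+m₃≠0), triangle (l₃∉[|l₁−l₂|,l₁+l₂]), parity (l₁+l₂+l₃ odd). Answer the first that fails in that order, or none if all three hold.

m₁+m₂+m₃ = -1 + 2 + 0 = 1  ✗
triangle: |2−2|=0 ≤ l₃=1 ≤ 2+2=4
parity: l₁+l₂+l₃ = 5 is odd

m_sum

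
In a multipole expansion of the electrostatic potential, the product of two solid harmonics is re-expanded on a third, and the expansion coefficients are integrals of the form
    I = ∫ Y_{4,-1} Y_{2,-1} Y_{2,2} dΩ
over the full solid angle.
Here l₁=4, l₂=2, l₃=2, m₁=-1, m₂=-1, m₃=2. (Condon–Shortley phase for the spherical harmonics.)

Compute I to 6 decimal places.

m-sum 0 ✓  L=8 even ✓  2≤2≤6 ✓
Π(2lᵢ+1) = 9×5×5 = 225
triangle coeff Δ(4,2,2) = 1/630
Σ_t [2,2]: t=2:+1/16 = 1/16
(3j)²=2/35 [(4 2 2; 0 0 0)], sign=+1
Σ_t [1,1]: t=1:−1/144 = -1/144
(3j)²=1/126 [(4 2 2; -1 -1 2)], sign=-1
⇒ 4πI² = 5/49
I = (-1)√(5/49/(4π)) = -0.09011188

-0.090112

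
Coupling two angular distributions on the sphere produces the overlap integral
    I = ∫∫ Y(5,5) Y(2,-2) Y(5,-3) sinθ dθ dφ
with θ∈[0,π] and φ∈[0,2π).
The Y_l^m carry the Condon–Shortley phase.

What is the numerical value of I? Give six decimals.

Rules hold: Σm=0, L=12 even, 3≤5≤7.
N = 11·5·11 = 605
Δ = 2!·8!·2!/13! = 1/38610
Racah Σ t=0..2: t=0:+1/2880 t=1:−1/576 t=2:+1/2880 = -1/960
⇒ 3j(5 2 5; 0 0 0)² = 10/429, sgn +1
Racah Σ t=0..0: t=0:+1/161280 = 1/161280
⇒ 3j(5 2 5; 5 -2 -3)² = 1/143, sgn +1
4πI² = N·(3j₀)²·(3jₘ)² = 50/507
I = +1·√(0.0986193/4π) = 0.08858824

0.088588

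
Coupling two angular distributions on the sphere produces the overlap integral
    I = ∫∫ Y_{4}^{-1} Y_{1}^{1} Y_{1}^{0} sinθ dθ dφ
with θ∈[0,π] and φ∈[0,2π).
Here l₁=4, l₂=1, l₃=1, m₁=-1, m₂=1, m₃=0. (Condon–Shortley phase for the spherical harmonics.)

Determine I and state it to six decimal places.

0.000000

triangle: need 3≤l₃≤5, have 1; I=0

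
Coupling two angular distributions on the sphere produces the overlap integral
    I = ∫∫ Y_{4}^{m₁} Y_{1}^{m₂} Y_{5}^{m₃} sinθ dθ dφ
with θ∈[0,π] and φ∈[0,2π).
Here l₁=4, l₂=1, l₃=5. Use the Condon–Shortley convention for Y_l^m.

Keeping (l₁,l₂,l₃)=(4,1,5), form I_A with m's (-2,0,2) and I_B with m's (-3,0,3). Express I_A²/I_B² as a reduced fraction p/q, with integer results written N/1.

21/16

Shared (l₁,l₂,l₃)=(4,1,5): N and (l;000)² cancel in I_A²/I_B².
A: Δ = 0!·8!·2!/11! = 1/495; Racah Σ t=0..0: t=0:+1/1440 = 1/1440; ⇒ 3j(4 1 5; -2 0 2)² = 7/165, sgn -1
B: Δ = 0!·8!·2!/11! = 1/495; Racah Σ t=0..0: t=0:+1/5040 = 1/5040; ⇒ 3j(4 1 5; -3 0 3)² = 16/495, sgn +1
I_A²/I_B² = (7/165)/(16/495) = 21/16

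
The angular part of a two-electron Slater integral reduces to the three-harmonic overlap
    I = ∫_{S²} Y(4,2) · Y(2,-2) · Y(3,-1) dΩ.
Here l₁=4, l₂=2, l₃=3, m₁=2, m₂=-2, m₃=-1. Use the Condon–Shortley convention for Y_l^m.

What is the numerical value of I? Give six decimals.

0.000000

m-sum = 2 − 2 − 1 = -1 ≠ 0 ⇒ I = 0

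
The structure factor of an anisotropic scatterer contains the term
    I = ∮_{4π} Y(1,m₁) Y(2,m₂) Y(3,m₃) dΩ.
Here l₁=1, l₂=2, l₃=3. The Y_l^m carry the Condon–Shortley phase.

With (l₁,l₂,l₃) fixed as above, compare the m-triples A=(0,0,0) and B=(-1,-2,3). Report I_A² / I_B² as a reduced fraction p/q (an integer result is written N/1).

3/5

Shared (l₁,l₂,l₃)=(1,2,3): N and (l;000)² cancel in I_A²/I_B².
A: Δ = 0!·2!·4!/7! = 1/105; Racah Σ t=0..0: t=0:+1/4 = 1/4; ⇒ 3j(1 2 3; 0 0 0)² = 3/35, sgn -1
B: Δ = 0!·2!·4!/7! = 1/105; Racah Σ t=0..0: t=0:+1/48 = 1/48; ⇒ 3j(1 2 3; -1 -2 3)² = 1/7, sgn +1
I_A²/I_B² = (3/35)/(1/7) = 3/5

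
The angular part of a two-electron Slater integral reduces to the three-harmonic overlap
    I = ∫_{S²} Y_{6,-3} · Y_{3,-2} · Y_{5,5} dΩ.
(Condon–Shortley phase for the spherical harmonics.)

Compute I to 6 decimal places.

0.088266

Checks pass: Σm=0; 14 even; l₃=5∈[3,9].
(2·6+1)(2·3+1)(2·5+1) = 1001
Δ: 4! 8! 2! / 15! → 1/675675
sum: t=1:−1/8640 t=2:+1/2304 t=3:−1/8640 = 7/34560
3j²(6 3 5; 0 0 0) = Δ·Π!·Σ² = 7/429  (sign -1)
sum: t=1:−1/483840 = -1/483840
3j²(6 3 5; -3 -2 5) = Δ·Π!·Σ² = 6/1001  (sign -1)
combine: 4πI² = 1001·7/429·6/1001 = 14/143
take √, sign +1: I = 0.08826552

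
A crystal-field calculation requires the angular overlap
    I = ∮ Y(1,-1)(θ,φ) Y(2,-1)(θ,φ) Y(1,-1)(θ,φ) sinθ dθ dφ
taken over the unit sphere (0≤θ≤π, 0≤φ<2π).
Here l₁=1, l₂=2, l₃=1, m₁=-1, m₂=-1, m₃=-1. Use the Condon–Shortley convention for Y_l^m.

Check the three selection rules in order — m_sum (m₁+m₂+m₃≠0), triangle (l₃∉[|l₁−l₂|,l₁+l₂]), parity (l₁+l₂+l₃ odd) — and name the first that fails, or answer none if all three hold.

azimuthal sum: -1 − 1 − 1 = -3  ✗
1 ≤ 1 ≤ 3 (triangle on l)
L = 1 + 2 + 1 = 4 (even)

m_sum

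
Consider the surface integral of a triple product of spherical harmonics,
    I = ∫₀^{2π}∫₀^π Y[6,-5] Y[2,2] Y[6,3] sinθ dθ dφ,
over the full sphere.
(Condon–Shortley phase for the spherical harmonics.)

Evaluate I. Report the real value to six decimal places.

0.120286

Rules hold: Σm=0, L=14 even, 4≤6≤8.
N = 13·5·13 = 845
Δ = 2!·10!·2!/15! = 1/90090
Racah Σ t=0..2: t=0:+1/69120 t=1:−1/14400 t=2:+1/69120 = -7/172800
⇒ 3j(6 2 6; 0 0 0)² = 14/715, sgn -1
Racah Σ t=2..2: t=2:+1/1451520 = 1/1451520
⇒ 3j(6 2 6; -5 2 3)² = 1/91, sgn -1
4πI² = N·(3j₀)²·(3jₘ)² = 2/11
I = +1·√(0.181818/4π) = 0.12028562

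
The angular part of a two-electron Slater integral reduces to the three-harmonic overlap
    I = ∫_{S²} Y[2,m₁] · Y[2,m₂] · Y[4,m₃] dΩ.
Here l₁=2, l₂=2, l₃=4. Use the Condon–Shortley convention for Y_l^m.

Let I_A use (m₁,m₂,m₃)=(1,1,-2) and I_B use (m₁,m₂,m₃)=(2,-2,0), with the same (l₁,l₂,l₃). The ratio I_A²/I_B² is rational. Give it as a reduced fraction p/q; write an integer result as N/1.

40/1

Shared (l₁,l₂,l₃)=(2,2,4): N and (l;000)² cancel in I_A²/I_B².
A: Δ = 0!·4!·4!/9! = 1/630; Racah Σ t=0..0: t=0:+1/36 = 1/36; ⇒ 3j(2 2 4; 1 1 -2)² = 4/63, sgn +1
B: Δ = 0!·4!·4!/9! = 1/630; Racah Σ t=0..0: t=0:+1/576 = 1/576; ⇒ 3j(2 2 4; 2 -2 0)² = 1/630, sgn +1
I_A²/I_B² = (4/63)/(1/630) = 40/1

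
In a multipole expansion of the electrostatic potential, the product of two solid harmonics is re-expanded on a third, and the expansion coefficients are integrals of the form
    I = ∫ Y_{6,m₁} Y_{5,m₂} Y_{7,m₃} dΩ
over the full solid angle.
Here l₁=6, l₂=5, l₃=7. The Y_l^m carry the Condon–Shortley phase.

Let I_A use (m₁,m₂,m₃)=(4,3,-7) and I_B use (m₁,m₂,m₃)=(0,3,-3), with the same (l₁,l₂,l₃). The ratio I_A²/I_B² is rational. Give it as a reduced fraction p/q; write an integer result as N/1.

Shared (l₁,l₂,l₃)=(6,5,7): N and (l;000)² cancel in I_A²/I_B².
A: Δ = 4!·8!·6!/19! = 1/174594420; Racah Σ t=2..2: t=2:+1/116121600 = 1/116121600; ⇒ 3j(6 5 7; 4 3 -7)² = 7/323, sgn +1
B: Δ = 4!·8!·6!/19! = 1/174594420; Racah Σ t=2..4: t=2:+1/1658880 t=3:−1/518400 t=4:+1/1658880 = -1/1382400; ⇒ 3j(6 5 7; 0 3 -3)² = 504/46189, sgn -1
I_A²/I_B² = (7/323)/(504/46189) = 143/72

143/72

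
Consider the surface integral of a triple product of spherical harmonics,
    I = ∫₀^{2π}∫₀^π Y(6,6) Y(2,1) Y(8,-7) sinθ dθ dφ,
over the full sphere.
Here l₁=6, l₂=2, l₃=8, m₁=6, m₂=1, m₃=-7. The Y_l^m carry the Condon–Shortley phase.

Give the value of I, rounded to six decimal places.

Checks pass: Σm=0; 16 even; l₃=8∈[4,8].
(2·6+1)(2·2+1)(2·8+1) = 1105
Δ: 0! 12! 4! / 17! → 1/30940
sum: t=0:+1/2073600 = 1/2073600
3j²(6 2 8; 0 0 0) = Δ·Π!·Σ² = 28/1105  (sign +1)
sum: t=0:+1/2874009600 = 1/2874009600
3j²(6 2 8; 6 1 -7) = Δ·Π!·Σ² = 1/68  (sign -1)
combine: 4πI² = 1105·28/1105·1/68 = 7/17
take √, sign -1: I = -0.18101711

-0.181017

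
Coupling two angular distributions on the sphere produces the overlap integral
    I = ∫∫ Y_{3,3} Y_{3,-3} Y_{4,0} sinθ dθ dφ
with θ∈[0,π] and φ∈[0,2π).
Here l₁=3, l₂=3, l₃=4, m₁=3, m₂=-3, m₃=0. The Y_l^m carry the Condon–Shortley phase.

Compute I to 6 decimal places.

Checks pass: Σm=0; 10 even; l₃=4∈[0,6].
(2·3+1)(2·3+1)(2·4+1) = 441
Δ: 2! 4! 4! / 11! → 1/34650
sum: t=0:+1/72 t=1:−1/16 t=2:+1/72 = -5/144
3j²(3 3 4; 0 0 0) = Δ·Π!·Σ² = 2/77  (sign -1)
sum: t=0:+1/1152 = 1/1152
3j²(3 3 4; 3 -3 0) = Δ·Π!·Σ² = 1/154  (sign +1)
combine: 4πI² = 441·2/77·1/154 = 9/121
take √, sign -1: I = -0.07693494

-0.076935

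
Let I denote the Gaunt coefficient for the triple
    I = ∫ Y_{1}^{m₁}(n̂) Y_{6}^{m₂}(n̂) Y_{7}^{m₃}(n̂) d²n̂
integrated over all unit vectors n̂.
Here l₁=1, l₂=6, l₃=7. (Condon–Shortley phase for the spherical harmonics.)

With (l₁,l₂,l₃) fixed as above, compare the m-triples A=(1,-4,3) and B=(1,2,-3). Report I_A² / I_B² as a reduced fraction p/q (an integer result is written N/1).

Same 1,6,7: normalisation and zero-m 3j drop out of the ratio.
A: Δ: 0! 2! 12! / 15! → 1/1365; sum: t=0:+1/14515200 = 1/14515200; 3j²(1 6 7; 1 -4 3) = Δ·Π!·Σ² = 2/455  (sign +1)
B: Δ: 0! 2! 12! / 15! → 1/1365; sum: t=0:+1/1935360 = 1/1935360; 3j²(1 6 7; 1 2 -3) = Δ·Π!·Σ² = 3/91  (sign +1)
I_A²/I_B² = (2/455)/(3/91) = 2/15

2/15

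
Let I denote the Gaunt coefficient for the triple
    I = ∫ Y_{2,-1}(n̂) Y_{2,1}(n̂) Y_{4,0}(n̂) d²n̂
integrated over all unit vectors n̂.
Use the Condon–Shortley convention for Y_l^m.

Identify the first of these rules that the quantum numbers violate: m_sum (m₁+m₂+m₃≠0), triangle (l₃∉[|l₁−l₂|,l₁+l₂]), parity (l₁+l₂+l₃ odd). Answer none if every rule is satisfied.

m₁+m₂+m₃ = -1 + 1 + 0 = 0  ✓
triangle: |2−2|=0 ≤ l₃=4 ≤ 2+2=4  ✓
parity: l₁+l₂+l₃ = 8 is even  ✓

none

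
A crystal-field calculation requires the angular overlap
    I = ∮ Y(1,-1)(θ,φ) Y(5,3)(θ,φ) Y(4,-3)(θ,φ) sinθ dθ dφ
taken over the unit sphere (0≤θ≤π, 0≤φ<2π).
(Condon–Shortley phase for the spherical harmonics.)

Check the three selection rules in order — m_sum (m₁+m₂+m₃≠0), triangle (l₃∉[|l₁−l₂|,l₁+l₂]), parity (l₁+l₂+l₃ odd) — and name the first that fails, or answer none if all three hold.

m_sum

m₁+m₂+m₃ = -1 + 3 − 3 = -1  ✗
triangle: |1−5|=4 ≤ l₃=4 ≤ 1+5=6
parity: l₁+l₂+l₃ = 10 is even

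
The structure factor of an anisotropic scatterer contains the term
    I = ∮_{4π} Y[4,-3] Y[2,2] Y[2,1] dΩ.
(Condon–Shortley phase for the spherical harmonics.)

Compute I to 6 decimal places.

-0.238414

Rules hold: Σm=0, L=8 even, 2≤2≤6.
N = 9·5·5 = 225
Δ = 4!·4!·0!/9! = 1/630
Racah Σ t=2..2: t=2:+1/16 = 1/16
⇒ 3j(4 2 2; 0 0 0)² = 2/35, sgn +1
Racah Σ t=4..4: t=4:+1/144 = 1/144
⇒ 3j(4 2 2; -3 2 1)² = 1/18, sgn -1
4πI² = N·(3j₀)²·(3jₘ)² = 5/7
I = -1·√(0.714286/4π) = -0.23841361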